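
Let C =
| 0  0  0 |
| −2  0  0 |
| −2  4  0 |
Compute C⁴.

[[0, 0, 0], [0, 0, 0], [0, 0, 0]]

C is strictly triangular, hence nilpotent: C³ = 0, so C⁴ = 0.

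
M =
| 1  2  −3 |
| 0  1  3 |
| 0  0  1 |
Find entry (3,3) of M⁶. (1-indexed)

M = I + N where N = [[0, 2, −3], [0, 0, 3], [0, 0, 0]] is strictly upper-triangular, so N³ = 0.
(I + N)⁶ = I + 6·N + 15·N² = [[1, 12, 72], [0, 1, 18], [0, 0, 1]].

1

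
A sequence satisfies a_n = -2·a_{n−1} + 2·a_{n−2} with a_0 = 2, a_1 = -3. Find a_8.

4000

With companion matrix C = [[-2, 2], [1, 0]], [a_n, a_{n−1}]ᵀ = C·[a_{n−1}, a_{n−2}]ᵀ, so [a_8, a_7]ᵀ = C^7·[a_1, a_0]ᵀ.
C^7 = [[-896, 656], [328, -240]], giving [a_8, a_7]ᵀ = [[4000], [-1464]].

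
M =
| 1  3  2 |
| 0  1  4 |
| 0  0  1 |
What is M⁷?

M = I + N where N = [[0, 3, 2], [0, 0, 4], [0, 0, 0]] is strictly upper-triangular, so N³ = 0.
(I + N)⁷ = I + 7·N + 21·N² = [[1, 21, 266], [0, 1, 28], [0, 0, 1]].

[[1, 21, 266], [0, 1, 28], [0, 0, 1]]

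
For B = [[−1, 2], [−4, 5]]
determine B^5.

[[−241, 242], [−484, 485]]

tr B = 4 and det B = 3, so the characteristic polynomial is λ² − (4)λ + (3) with roots 1 and 3.
Eigenvectors give P = [[1, −1], [1, −2]] with P⁻¹ = [[2, −1], [1, −1]], and B = P·diag(1, 3)·P⁻¹.
Then B^5 = P·diag(1, 243)·P⁻¹ = [[1, −243], [1, −486]] · [[2, −1], [1, −1]] = [[−241, 242], [−484, 485]].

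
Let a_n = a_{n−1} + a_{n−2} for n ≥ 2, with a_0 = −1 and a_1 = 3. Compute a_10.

131

With companion matrix A = [[1, 1], [1, 0]], [a_n, a_{n−1}]ᵀ = A·[a_{n−1}, a_{n−2}]ᵀ, so [a_10, a_9]ᵀ = A⁹·[a_1, a_0]ᵀ.
A⁹ = [[55, 34], [34, 21]], giving [a_10, a_9]ᵀ = [[131], [81]].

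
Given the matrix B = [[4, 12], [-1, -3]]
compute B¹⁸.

[[4, 12], [-1, -3]]

B² = B (a projection; rank 1, trace 1), so B¹⁸ = B.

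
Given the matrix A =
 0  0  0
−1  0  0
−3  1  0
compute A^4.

[[0, 0, 0], [0, 0, 0], [0, 0, 0]]

A is strictly triangular, hence nilpotent: A^3 = 0, so A^4 = 0.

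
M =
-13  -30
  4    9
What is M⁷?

[[-13117, -32790], [4372, 10929]]

tr M = -4 and det M = 3, so the characteristic polynomial is λ² − (-4)λ + (3) with roots -3 and -1.
Eigenvectors give P = [[3, 5], [-1, -2]] with P⁻¹ = [[2, 5], [-1, -3]], and M = P·diag(-3, -1)·P⁻¹.
Then M⁷ = P·diag(-2187, -1)·P⁻¹ = [[-6561, -5], [2187, 2]] · [[2, 5], [-1, -3]] = [[-13117, -32790], [4372, 10929]].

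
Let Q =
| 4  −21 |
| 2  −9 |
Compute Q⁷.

[[12226, −43239], [4118, −14541]]

tr Q = −5 and det Q = 6, so the characteristic polynomial is λ² − (−5)λ + (6) with roots −3 and −2.
Eigenvectors give P = [[3, 7], [1, 2]] with P⁻¹ = [[−2, 7], [1, −3]], and Q = P·diag(−3, −2)·P⁻¹.
Then Q⁷ = P·diag(−2187, −128)·P⁻¹ = [[−6561, −896], [−2187, −256]] · [[−2, 7], [1, −3]] = [[12226, −43239], [4118, −14541]].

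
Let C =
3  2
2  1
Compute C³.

C² = [[13, 8], [8, 5]]
C³ = [[55, 34], [34, 21]]

[[55, 34], [34, 21]]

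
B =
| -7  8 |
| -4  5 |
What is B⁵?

tr B = -2 and det B = -3, so the characteristic polynomial is λ² − (-2)λ + (-3) with roots -3 and 1.
Eigenvectors give P = [[2, -1], [1, -1]] with P⁻¹ = [[1, -1], [1, -2]], and B = P·diag(-3, 1)·P⁻¹.
Then B⁵ = P·diag(-243, 1)·P⁻¹ = [[-486, -1], [-243, -1]] · [[1, -1], [1, -2]] = [[-487, 488], [-244, 245]].

[[-487, 488], [-244, 245]]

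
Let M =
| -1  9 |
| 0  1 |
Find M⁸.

[[1, 0], [0, 1]]

M² = I (check: tr M = 0 and det M = -1), so M⁸ = I since 8 is even.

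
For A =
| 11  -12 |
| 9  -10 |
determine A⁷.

tr A = 1 and det A = -2, so the characteristic polynomial is λ² − (1)λ + (-2) with roots 2 and -1.
Eigenvectors give P = [[4, -1], [3, -1]] with P⁻¹ = [[1, -1], [3, -4]], and A = P·diag(2, -1)·P⁻¹.
Then A⁷ = P·diag(128, -1)·P⁻¹ = [[512, 1], [384, 1]] · [[1, -1], [3, -4]] = [[515, -516], [387, -388]].

[[515, -516], [387, -388]]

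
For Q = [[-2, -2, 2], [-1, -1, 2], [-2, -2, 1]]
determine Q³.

Q² = [[2, 2, -6], [-1, -1, -2], [4, 4, -7]]
Q³ = [[6, 6, 2], [7, 7, -6], [2, 2, 9]]

[[6, 6, 2], [7, 7, -6], [2, 2, 9]]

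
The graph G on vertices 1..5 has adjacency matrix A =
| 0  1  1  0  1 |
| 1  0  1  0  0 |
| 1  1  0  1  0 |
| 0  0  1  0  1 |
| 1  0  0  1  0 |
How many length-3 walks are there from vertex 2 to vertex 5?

2

The number of length-3 walks from vertex 2 to vertex 5 is entry (2,5) of A^3, where A is the adjacency matrix.
A^2 = [[3, 1, 1, 2, 0], [1, 2, 1, 1, 1], [1, 1, 3, 0, 2], [2, 1, 0, 2, 0], [0, 1, 2, 0, 2]]
A^3 = [[2, 4, 6, 1, 5], [4, 2, 4, 2, 2], [6, 4, 2, 5, 1], [1, 2, 5, 0, 4], [5, 2, 1, 4, 0]]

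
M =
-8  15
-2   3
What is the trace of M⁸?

6817

tr M = -5 and det M = 6, so the characteristic polynomial is λ² − (-5)λ + (6) with roots -3 and -2.
Eigenvectors give P = [[3, -5], [1, -2]] with P⁻¹ = [[2, -5], [1, -3]], and M = P·diag(-3, -2)·P⁻¹.
Then M⁸ = P·diag(6561, 256)·P⁻¹ = [[19683, -1280], [6561, -512]] · [[2, -5], [1, -3]] = [[38086, -94575], [12610, -31269]].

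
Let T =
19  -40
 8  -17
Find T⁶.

tr T = 2 and det T = -3, so the characteristic polynomial is λ² − (2)λ + (-3) with roots -1 and 3.
Eigenvectors give P = [[2, 5], [1, 2]] with P⁻¹ = [[-2, 5], [1, -2]], and T = P·diag(-1, 3)·P⁻¹.
Then T⁶ = P·diag(1, 729)·P⁻¹ = [[2, 3645], [1, 1458]] · [[-2, 5], [1, -2]] = [[3641, -7280], [1456, -2911]].

[[3641, -7280], [1456, -2911]]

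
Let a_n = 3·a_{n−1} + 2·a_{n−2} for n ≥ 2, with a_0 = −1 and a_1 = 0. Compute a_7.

With companion matrix T = [[3, 2], [1, 0]], [a_n, a_{n−1}]ᵀ = T·[a_{n−1}, a_{n−2}]ᵀ, so [a_7, a_6]ᵀ = T⁶·[a_1, a_0]ᵀ.
T⁶ = [[1763, 990], [495, 278]], giving [a_7, a_6]ᵀ = [[−990], [−278]].

−990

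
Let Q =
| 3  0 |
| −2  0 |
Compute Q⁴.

Q² = [[9, 0], [−6, 0]]
Q³ = [[27, 0], [−18, 0]]
Q⁴ = [[81, 0], [−54, 0]]

[[81, 0], [−54, 0]]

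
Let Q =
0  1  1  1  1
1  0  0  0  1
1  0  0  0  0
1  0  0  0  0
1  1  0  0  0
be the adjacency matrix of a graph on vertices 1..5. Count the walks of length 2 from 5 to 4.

1

The number of length-2 walks from vertex 5 to vertex 4 is entry (5,4) of Q², where Q is the adjacency matrix.
Q² = [[4, 1, 0, 0, 1], [1, 2, 1, 1, 1], [0, 1, 1, 1, 1], [0, 1, 1, 1, 1], [1, 1, 1, 1, 2]]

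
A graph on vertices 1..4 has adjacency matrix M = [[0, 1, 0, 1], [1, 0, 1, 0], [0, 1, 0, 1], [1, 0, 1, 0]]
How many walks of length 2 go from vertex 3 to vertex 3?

2

The number of length-2 walks from vertex 3 to vertex 3 is entry (3,3) of M², where M is the adjacency matrix.
M² = [[2, 0, 2, 0], [0, 2, 0, 2], [2, 0, 2, 0], [0, 2, 0, 2]]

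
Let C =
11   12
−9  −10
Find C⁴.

[[61, 60], [−45, −44]]

tr C = 1 and det C = −2, so the characteristic polynomial is λ² − (1)λ + (−2) with roots −1 and 2.
Eigenvectors give P = [[−1, −4], [1, 3]] with P⁻¹ = [[3, 4], [−1, −1]], and C = P·diag(−1, 2)·P⁻¹.
Then C⁴ = P·diag(1, 16)·P⁻¹ = [[−1, −64], [1, 48]] · [[3, 4], [−1, −1]] = [[61, 60], [−45, −44]].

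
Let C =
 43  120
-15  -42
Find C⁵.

tr C = 1 and det C = -6, so the characteristic polynomial is λ² − (1)λ + (-6) with roots 3 and -2.
Eigenvectors give P = [[-3, -8], [1, 3]] with P⁻¹ = [[-3, -8], [1, 3]], and C = P·diag(3, -2)·P⁻¹.
Then C⁵ = P·diag(243, -32)·P⁻¹ = [[-729, 256], [243, -96]] · [[-3, -8], [1, 3]] = [[2443, 6600], [-825, -2232]].

[[2443, 6600], [-825, -2232]]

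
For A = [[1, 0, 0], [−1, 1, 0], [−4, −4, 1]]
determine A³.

[[1, 0, 0], [−3, 1, 0], [0, −12, 1]]

A = I + N where N = [[0, 0, 0], [−1, 0, 0], [−4, −4, 0]] is strictly lower-triangular, so N³ = 0.
(I + N)³ = I + 3·N + 3·N² = [[1, 0, 0], [−3, 1, 0], [0, −12, 1]].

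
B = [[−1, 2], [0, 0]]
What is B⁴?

B² = [[1, −2], [0, 0]]
B³ = [[−1, 2], [0, 0]]
B⁴ = [[1, −2], [0, 0]]

[[1, −2], [0, 0]]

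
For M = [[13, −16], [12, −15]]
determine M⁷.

[[6565, −8752], [6564, −8751]]

tr M = −2 and det M = −3, so the characteristic polynomial is λ² − (−2)λ + (−3) with roots −3 and 1.
Eigenvectors give P = [[−1, −4], [−1, −3]] with P⁻¹ = [[3, −4], [−1, 1]], and M = P·diag(−3, 1)·P⁻¹.
Then M⁷ = P·diag(−2187, 1)·P⁻¹ = [[2187, −4], [2187, −3]] · [[3, −4], [−1, 1]] = [[6565, −8752], [6564, −8751]].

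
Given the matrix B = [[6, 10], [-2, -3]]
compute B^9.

tr B = 3 and det B = 2, so the characteristic polynomial is λ² − (3)λ + (2) with roots 1 and 2.
Eigenvectors give P = [[-2, 5], [1, -2]] with P⁻¹ = [[2, 5], [1, 2]], and B = P·diag(1, 2)·P⁻¹.
Then B^9 = P·diag(1, 512)·P⁻¹ = [[-2, 2560], [1, -1024]] · [[2, 5], [1, 2]] = [[2556, 5110], [-1022, -2043]].

[[2556, 5110], [-1022, -2043]]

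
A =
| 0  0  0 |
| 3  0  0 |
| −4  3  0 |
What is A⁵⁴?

A is strictly triangular, hence nilpotent: A³ = 0, so A⁵⁴ = 0.

[[0, 0, 0], [0, 0, 0], [0, 0, 0]]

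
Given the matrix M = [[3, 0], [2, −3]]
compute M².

[[9, 0], [0, 9]]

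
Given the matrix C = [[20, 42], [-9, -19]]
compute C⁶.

[[442, 882], [-189, -377]]

tr C = 1 and det C = -2, so the characteristic polynomial is λ² − (1)λ + (-2) with roots 2 and -1.
Eigenvectors give P = [[7, -2], [-3, 1]] with P⁻¹ = [[1, 2], [3, 7]], and C = P·diag(2, -1)·P⁻¹.
Then C⁶ = P·diag(64, 1)·P⁻¹ = [[448, -2], [-192, 1]] · [[1, 2], [3, 7]] = [[442, 882], [-189, -377]].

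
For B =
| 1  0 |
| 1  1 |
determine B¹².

B = I + N where N = [[0, 0], [1, 0]] is strictly lower-triangular, so N² = 0.
(I + N)¹² = I + 12·N = [[1, 0], [12, 1]].

[[1, 0], [12, 1]]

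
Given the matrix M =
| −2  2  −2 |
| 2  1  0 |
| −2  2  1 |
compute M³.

[[−40, 22, −22], [22, −7, 0], [−22, 22, −7]]

M² = [[12, −6, 2], [−2, 5, −4], [6, 0, 5]]
M³ = [[−40, 22, −22], [22, −7, 0], [−22, 22, −7]]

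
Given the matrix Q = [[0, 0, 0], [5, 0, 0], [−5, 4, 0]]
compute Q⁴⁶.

[[0, 0, 0], [0, 0, 0], [0, 0, 0]]

Q is strictly triangular, hence nilpotent: Q³ = 0, so Q⁴⁶ = 0.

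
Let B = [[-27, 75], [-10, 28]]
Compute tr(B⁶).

793

tr B = 1 and det B = -6, so the characteristic polynomial is λ² − (1)λ + (-6) with roots 3 and -2.
Eigenvectors give P = [[-5, 3], [-2, 1]] with P⁻¹ = [[1, -3], [2, -5]], and B = P·diag(3, -2)·P⁻¹.
Then B⁶ = P·diag(729, 64)·P⁻¹ = [[-3645, 192], [-1458, 64]] · [[1, -3], [2, -5]] = [[-3261, 9975], [-1330, 4054]].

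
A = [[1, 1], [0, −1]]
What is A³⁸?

A² = I (check: tr A = 0 and det A = −1), so A³⁸ = I since 38 is even.

[[1, 0], [0, 1]]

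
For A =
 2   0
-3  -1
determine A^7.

[[128, 0], [-129, -1]]

tr A = 1 and det A = -2, so the characteristic polynomial is λ² − (1)λ + (-2) with roots 2 and -1.
Eigenvectors give P = [[-1, 0], [1, 1]] with P⁻¹ = [[-1, 0], [1, 1]], and A = P·diag(2, -1)·P⁻¹.
Then A^7 = P·diag(128, -1)·P⁻¹ = [[-128, 0], [128, -1]] · [[-1, 0], [1, 1]] = [[128, 0], [-129, -1]].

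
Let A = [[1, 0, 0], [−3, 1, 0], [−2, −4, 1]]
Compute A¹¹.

[[1, 0, 0], [−33, 1, 0], [638, −44, 1]]

A = I + N where N = [[0, 0, 0], [−3, 0, 0], [−2, −4, 0]] is strictly lower-triangular, so N³ = 0.
(I + N)¹¹ = I + 11·N + 55·N² = [[1, 0, 0], [−33, 1, 0], [638, −44, 1]].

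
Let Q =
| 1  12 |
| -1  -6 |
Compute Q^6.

tr Q = -5 and det Q = 6, so the characteristic polynomial is λ² − (-5)λ + (6) with roots -3 and -2.
Eigenvectors give P = [[3, -4], [-1, 1]] with P⁻¹ = [[-1, -4], [-1, -3]], and Q = P·diag(-3, -2)·P⁻¹.
Then Q^6 = P·diag(729, 64)·P⁻¹ = [[2187, -256], [-729, 64]] · [[-1, -4], [-1, -3]] = [[-1931, -7980], [665, 2724]].

[[-1931, -7980], [665, 2724]]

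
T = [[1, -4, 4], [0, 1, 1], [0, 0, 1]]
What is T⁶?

[[1, -24, -36], [0, 1, 6], [0, 0, 1]]

T = I + N where N = [[0, -4, 4], [0, 0, 1], [0, 0, 0]] is strictly upper-triangular, so N³ = 0.
(I + N)⁶ = I + 6·N + 15·N² = [[1, -24, -36], [0, 1, 6], [0, 0, 1]].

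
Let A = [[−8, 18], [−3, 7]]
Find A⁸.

[[766, −1530], [255, −509]]

tr A = −1 and det A = −2, so the characteristic polynomial is λ² − (−1)λ + (−2) with roots −2 and 1.
Eigenvectors give P = [[3, 2], [1, 1]] with P⁻¹ = [[1, −2], [−1, 3]], and A = P·diag(−2, 1)·P⁻¹.
Then A⁸ = P·diag(256, 1)·P⁻¹ = [[768, 2], [256, 1]] · [[1, −2], [−1, 3]] = [[766, −1530], [255, −509]].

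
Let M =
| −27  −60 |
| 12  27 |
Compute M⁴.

[[81, 0], [0, 81]]

tr M = 0 and det M = −9, so the characteristic polynomial is λ² − (0)λ + (−9) with roots 3 and −3.
Eigenvectors give P = [[2, −5], [−1, 2]] with P⁻¹ = [[−2, −5], [−1, −2]], and M = P·diag(3, −3)·P⁻¹.
Then M⁴ = P·diag(81, 81)·P⁻¹ = [[162, −405], [−81, 162]] · [[−2, −5], [−1, −2]] = [[81, 0], [0, 81]].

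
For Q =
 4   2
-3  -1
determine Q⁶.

[[190, 126], [-189, -125]]

tr Q = 3 and det Q = 2, so the characteristic polynomial is λ² − (3)λ + (2) with roots 1 and 2.
Eigenvectors give P = [[-2, -1], [3, 1]] with P⁻¹ = [[1, 1], [-3, -2]], and Q = P·diag(1, 2)·P⁻¹.
Then Q⁶ = P·diag(1, 64)·P⁻¹ = [[-2, -64], [3, 64]] · [[1, 1], [-3, -2]] = [[190, 126], [-189, -125]].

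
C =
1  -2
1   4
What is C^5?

[[-179, -422], [211, 454]]

tr C = 5 and det C = 6, so the characteristic polynomial is λ² − (5)λ + (6) with roots 3 and 2.
Eigenvectors give P = [[1, 2], [-1, -1]] with P⁻¹ = [[-1, -2], [1, 1]], and C = P·diag(3, 2)·P⁻¹.
Then C^5 = P·diag(243, 32)·P⁻¹ = [[243, 64], [-243, -32]] · [[-1, -2], [1, 1]] = [[-179, -422], [211, 454]].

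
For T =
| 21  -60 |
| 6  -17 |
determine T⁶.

[[7281, -21840], [2184, -6551]]

tr T = 4 and det T = 3, so the characteristic polynomial is λ² − (4)λ + (3) with roots 3 and 1.
Eigenvectors give P = [[10, -3], [3, -1]] with P⁻¹ = [[1, -3], [3, -10]], and T = P·diag(3, 1)·P⁻¹.
Then T⁶ = P·diag(729, 1)·P⁻¹ = [[7290, -3], [2187, -1]] · [[1, -3], [3, -10]] = [[7281, -21840], [2184, -6551]].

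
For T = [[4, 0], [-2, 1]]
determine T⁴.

[[256, 0], [-170, 1]]

T² = [[16, 0], [-10, 1]]
T³ = [[64, 0], [-42, 1]]
T⁴ = [[256, 0], [-170, 1]]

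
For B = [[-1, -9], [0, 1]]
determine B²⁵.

B² = I (check: tr B = 0 and det B = -1), so B²⁵ = B since 25 is odd.

[[-1, -9], [0, 1]]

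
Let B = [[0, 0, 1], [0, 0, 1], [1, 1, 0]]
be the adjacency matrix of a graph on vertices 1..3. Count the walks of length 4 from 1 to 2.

2

The number of length-4 walks from vertex 1 to vertex 2 is entry (1,2) of B⁴, where B is the adjacency matrix.
B² = [[1, 1, 0], [1, 1, 0], [0, 0, 2]]
B³ = [[0, 0, 2], [0, 0, 2], [2, 2, 0]]
B⁴ = [[2, 2, 0], [2, 2, 0], [0, 0, 4]]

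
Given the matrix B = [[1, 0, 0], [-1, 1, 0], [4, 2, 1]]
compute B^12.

[[1, 0, 0], [-12, 1, 0], [-84, 24, 1]]

B = I + N where N = [[0, 0, 0], [-1, 0, 0], [4, 2, 0]] is strictly lower-triangular, so N^3 = 0.
(I + N)^12 = I + 12·N + 66·N^2 = [[1, 0, 0], [-12, 1, 0], [-84, 24, 1]].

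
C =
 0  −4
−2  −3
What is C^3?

[[−24, −68], [−34, −75]]

C^2 = [[8, 12], [6, 17]]
C^3 = [[−24, −68], [−34, −75]]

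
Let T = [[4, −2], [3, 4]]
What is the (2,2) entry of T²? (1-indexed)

10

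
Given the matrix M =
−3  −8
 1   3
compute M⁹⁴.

M² = I (check: tr M = 0 and det M = −1), so M⁹⁴ = I since 94 is even.

[[1, 0], [0, 1]]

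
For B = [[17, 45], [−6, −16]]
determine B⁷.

[[773, 1935], [−258, −646]]

tr B = 1 and det B = −2, so the characteristic polynomial is λ² − (1)λ + (−2) with roots 2 and −1.
Eigenvectors give P = [[−3, −5], [1, 2]] with P⁻¹ = [[−2, −5], [1, 3]], and B = P·diag(2, −1)·P⁻¹.
Then B⁷ = P·diag(128, −1)·P⁻¹ = [[−384, 5], [128, −2]] · [[−2, −5], [1, 3]] = [[773, 1935], [−258, −646]].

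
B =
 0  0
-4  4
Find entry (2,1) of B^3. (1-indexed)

B^2 = [[0, 0], [-16, 16]]
B^3 = [[0, 0], [-64, 64]]

-64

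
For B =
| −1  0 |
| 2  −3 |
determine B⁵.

[[−1, 0], [242, −243]]

tr B = −4 and det B = 3, so the characteristic polynomial is λ² − (−4)λ + (3) with roots −3 and −1.
Eigenvectors give P = [[0, 1], [−1, 1]] with P⁻¹ = [[1, −1], [1, 0]], and B = P·diag(−3, −1)·P⁻¹.
Then B⁵ = P·diag(−243, −1)·P⁻¹ = [[0, −1], [243, −1]] · [[1, −1], [1, 0]] = [[−1, 0], [242, −243]].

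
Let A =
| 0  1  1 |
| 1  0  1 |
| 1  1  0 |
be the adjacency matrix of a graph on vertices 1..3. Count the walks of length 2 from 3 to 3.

2

The number of length-2 walks from vertex 3 to vertex 3 is entry (3,3) of A^2, where A is the adjacency matrix.
A^2 = [[2, 1, 1], [1, 2, 1], [1, 1, 2]]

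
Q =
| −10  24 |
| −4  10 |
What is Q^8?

[[256, 0], [0, 256]]

tr Q = 0 and det Q = −4, so the characteristic polynomial is λ² − (0)λ + (−4) with roots 2 and −2.
Eigenvectors give P = [[2, 3], [1, 1]] with P⁻¹ = [[−1, 3], [1, −2]], and Q = P·diag(2, −2)·P⁻¹.
Then Q^8 = P·diag(256, 256)·P⁻¹ = [[512, 768], [256, 256]] · [[−1, 3], [1, −2]] = [[256, 0], [0, 256]].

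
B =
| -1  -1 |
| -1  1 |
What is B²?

[[2, 0], [0, 2]]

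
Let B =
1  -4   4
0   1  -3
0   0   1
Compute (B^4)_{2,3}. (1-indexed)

B = I + N where N = [[0, -4, 4], [0, 0, -3], [0, 0, 0]] is strictly upper-triangular, so N^3 = 0.
(I + N)^4 = I + 4·N + 6·N^2 = [[1, -16, 88], [0, 1, -12], [0, 0, 1]].

-12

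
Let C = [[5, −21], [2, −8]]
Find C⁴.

tr C = −3 and det C = 2, so the characteristic polynomial is λ² − (−3)λ + (2) with roots −1 and −2.
Eigenvectors give P = [[7, 3], [2, 1]] with P⁻¹ = [[1, −3], [−2, 7]], and C = P·diag(−1, −2)·P⁻¹.
Then C⁴ = P·diag(1, 16)·P⁻¹ = [[7, 48], [2, 16]] · [[1, −3], [−2, 7]] = [[−89, 315], [−30, 106]].

[[−89, 315], [−30, 106]]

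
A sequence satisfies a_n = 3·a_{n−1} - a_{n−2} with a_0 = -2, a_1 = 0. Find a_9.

With companion matrix Q = [[3, -1], [1, 0]], [a_n, a_{n−1}]ᵀ = Q·[a_{n−1}, a_{n−2}]ᵀ, so [a_9, a_8]ᵀ = Q^8·[a_1, a_0]ᵀ.
Q^8 = [[2584, -987], [987, -377]], giving [a_9, a_8]ᵀ = [[1974], [754]].

1974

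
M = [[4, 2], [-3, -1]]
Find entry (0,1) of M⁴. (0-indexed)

tr M = 3 and det M = 2, so the characteristic polynomial is λ² − (3)λ + (2) with roots 2 and 1.
Eigenvectors give P = [[-1, -2], [1, 3]] with P⁻¹ = [[-3, -2], [1, 1]], and M = P·diag(2, 1)·P⁻¹.
Then M⁴ = P·diag(16, 1)·P⁻¹ = [[-16, -2], [16, 3]] · [[-3, -2], [1, 1]] = [[46, 30], [-45, -29]].

30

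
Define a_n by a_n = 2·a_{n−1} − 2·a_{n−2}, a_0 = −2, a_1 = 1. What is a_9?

16

With companion matrix B = [[2, −2], [1, 0]], [a_n, a_{n−1}]ᵀ = B·[a_{n−1}, a_{n−2}]ᵀ, so [a_9, a_8]ᵀ = B⁸·[a_1, a_0]ᵀ.
B⁸ = [[16, 0], [0, 16]], giving [a_9, a_8]ᵀ = [[16], [−32]].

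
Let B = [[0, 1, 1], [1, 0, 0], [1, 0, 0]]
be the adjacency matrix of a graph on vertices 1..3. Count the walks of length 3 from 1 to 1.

0

The number of length-3 walks from vertex 1 to vertex 1 is entry (1,1) of B^3, where B is the adjacency matrix.
B^2 = [[2, 0, 0], [0, 1, 1], [0, 1, 1]]
B^3 = [[0, 2, 2], [2, 0, 0], [2, 0, 0]]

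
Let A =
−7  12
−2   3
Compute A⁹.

tr A = −4 and det A = 3, so the characteristic polynomial is λ² − (−4)λ + (3) with roots −3 and −1.
Eigenvectors give P = [[3, −2], [1, −1]] with P⁻¹ = [[1, −2], [1, −3]], and A = P·diag(−3, −1)·P⁻¹.
Then A⁹ = P·diag(−19683, −1)·P⁻¹ = [[−59049, 2], [−19683, 1]] · [[1, −2], [1, −3]] = [[−59047, 118092], [−19682, 39363]].

[[−59047, 118092], [−19682, 39363]]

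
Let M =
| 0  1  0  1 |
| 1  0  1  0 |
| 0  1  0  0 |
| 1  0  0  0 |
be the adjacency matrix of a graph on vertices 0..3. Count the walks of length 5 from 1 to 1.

0

The number of length-5 walks from vertex 1 to vertex 1 is entry (1,1) of M^5, where M is the adjacency matrix.
M^2 = [[2, 0, 1, 0], [0, 2, 0, 1], [1, 0, 1, 0], [0, 1, 0, 1]]
M^3 = [[0, 3, 0, 2], [3, 0, 2, 0], [0, 2, 0, 1], [2, 0, 1, 0]]
M^4 = [[5, 0, 3, 0], [0, 5, 0, 3], [3, 0, 2, 0], [0, 3, 0, 2]]
M^5 = [[0, 8, 0, 5], [8, 0, 5, 0], [0, 5, 0, 3], [5, 0, 3, 0]]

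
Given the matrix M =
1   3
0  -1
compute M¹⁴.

M² = I (check: tr M = 0 and det M = -1), so M¹⁴ = I since 14 is even.

[[1, 0], [0, 1]]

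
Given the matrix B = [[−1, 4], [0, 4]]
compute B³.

B² = [[1, 12], [0, 16]]
B³ = [[−1, 52], [0, 64]]

[[−1, 52], [0, 64]]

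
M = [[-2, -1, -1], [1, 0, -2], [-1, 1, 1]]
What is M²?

[[4, 1, 3], [0, -3, -3], [2, 2, 0]]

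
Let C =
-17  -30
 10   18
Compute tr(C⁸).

6817

tr C = 1 and det C = -6, so the characteristic polynomial is λ² − (1)λ + (-6) with roots -2 and 3.
Eigenvectors give P = [[-2, -3], [1, 2]] with P⁻¹ = [[-2, -3], [1, 2]], and C = P·diag(-2, 3)·P⁻¹.
Then C⁸ = P·diag(256, 6561)·P⁻¹ = [[-512, -19683], [256, 13122]] · [[-2, -3], [1, 2]] = [[-18659, -37830], [12610, 25476]].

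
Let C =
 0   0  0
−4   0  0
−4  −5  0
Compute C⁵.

[[0, 0, 0], [0, 0, 0], [0, 0, 0]]

C is strictly triangular, hence nilpotent: C³ = 0, so C⁵ = 0.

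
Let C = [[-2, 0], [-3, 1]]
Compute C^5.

tr C = -1 and det C = -2, so the characteristic polynomial is λ² − (-1)λ + (-2) with roots 1 and -2.
Eigenvectors give P = [[0, 1], [1, 1]] with P⁻¹ = [[-1, 1], [1, 0]], and C = P·diag(1, -2)·P⁻¹.
Then C^5 = P·diag(1, -32)·P⁻¹ = [[0, -32], [1, -32]] · [[-1, 1], [1, 0]] = [[-32, 0], [-33, 1]].

[[-32, 0], [-33, 1]]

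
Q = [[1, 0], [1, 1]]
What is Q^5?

[[1, 0], [5, 1]]

Q = I + N where N = [[0, 0], [1, 0]] is strictly lower-triangular, so N^2 = 0.
(I + N)^5 = I + 5·N = [[1, 0], [5, 1]].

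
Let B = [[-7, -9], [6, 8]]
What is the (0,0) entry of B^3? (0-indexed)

tr B = 1 and det B = -2, so the characteristic polynomial is λ² − (1)λ + (-2) with roots 2 and -1.
Eigenvectors give P = [[1, -3], [-1, 2]] with P⁻¹ = [[-2, -3], [-1, -1]], and B = P·diag(2, -1)·P⁻¹.
Then B^3 = P·diag(8, -1)·P⁻¹ = [[8, 3], [-8, -2]] · [[-2, -3], [-1, -1]] = [[-19, -27], [18, 26]].

-19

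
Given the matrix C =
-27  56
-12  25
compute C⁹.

[[-137787, 275576], [-59052, 118105]]

tr C = -2 and det C = -3, so the characteristic polynomial is λ² − (-2)λ + (-3) with roots -3 and 1.
Eigenvectors give P = [[7, 2], [3, 1]] with P⁻¹ = [[1, -2], [-3, 7]], and C = P·diag(-3, 1)·P⁻¹.
Then C⁹ = P·diag(-19683, 1)·P⁻¹ = [[-137781, 2], [-59049, 1]] · [[1, -2], [-3, 7]] = [[-137787, 275576], [-59052, 118105]].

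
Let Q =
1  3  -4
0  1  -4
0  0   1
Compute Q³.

Q = I + N where N = [[0, 3, -4], [0, 0, -4], [0, 0, 0]] is strictly upper-triangular, so N³ = 0.
(I + N)³ = I + 3·N + 3·N² = [[1, 9, -48], [0, 1, -12], [0, 0, 1]].

[[1, 9, -48], [0, 1, -12], [0, 0, 1]]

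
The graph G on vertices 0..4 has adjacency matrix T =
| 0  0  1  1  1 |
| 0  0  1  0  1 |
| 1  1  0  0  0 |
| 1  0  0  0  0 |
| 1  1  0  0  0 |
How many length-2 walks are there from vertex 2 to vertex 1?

The number of length-2 walks from vertex 2 to vertex 1 is entry (2,1) of T², where T is the adjacency matrix.
T² = [[3, 2, 0, 0, 0], [2, 2, 0, 0, 0], [0, 0, 2, 1, 2], [0, 0, 1, 1, 1], [0, 0, 2, 1, 2]]

0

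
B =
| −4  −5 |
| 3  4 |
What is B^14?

[[1, 0], [0, 1]]

B² = I (check: tr B = 0 and det B = −1), so B^14 = I since 14 is even.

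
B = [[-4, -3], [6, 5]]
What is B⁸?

tr B = 1 and det B = -2, so the characteristic polynomial is λ² − (1)λ + (-2) with roots 2 and -1.
Eigenvectors give P = [[1, -1], [-2, 1]] with P⁻¹ = [[-1, -1], [-2, -1]], and B = P·diag(2, -1)·P⁻¹.
Then B⁸ = P·diag(256, 1)·P⁻¹ = [[256, -1], [-512, 1]] · [[-1, -1], [-2, -1]] = [[-254, -255], [510, 511]].

[[-254, -255], [510, 511]]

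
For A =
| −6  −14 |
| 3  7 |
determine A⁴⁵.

A² = A (a projection; rank 1, trace 1), so A⁴⁵ = A.

[[−6, −14], [3, 7]]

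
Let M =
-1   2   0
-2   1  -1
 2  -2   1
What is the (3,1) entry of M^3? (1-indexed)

M^2 = [[-3, 0, -2], [-2, -1, -2], [4, 0, 3]]
M^3 = [[-1, -2, -2], [0, -1, -1], [2, 2, 3]]

2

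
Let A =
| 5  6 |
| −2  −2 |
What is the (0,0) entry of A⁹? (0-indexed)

tr A = 3 and det A = 2, so the characteristic polynomial is λ² − (3)λ + (2) with roots 2 and 1.
Eigenvectors give P = [[−2, −3], [1, 2]] with P⁻¹ = [[−2, −3], [1, 2]], and A = P·diag(2, 1)·P⁻¹.
Then A⁹ = P·diag(512, 1)·P⁻¹ = [[−1024, −3], [512, 2]] · [[−2, −3], [1, 2]] = [[2045, 3066], [−1022, −1532]].

2045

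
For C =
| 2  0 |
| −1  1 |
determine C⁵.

[[32, 0], [−31, 1]]

tr C = 3 and det C = 2, so the characteristic polynomial is λ² − (3)λ + (2) with roots 2 and 1.
Eigenvectors give P = [[−1, 0], [1, 1]] with P⁻¹ = [[−1, 0], [1, 1]], and C = P·diag(2, 1)·P⁻¹.
Then C⁵ = P·diag(32, 1)·P⁻¹ = [[−32, 0], [32, 1]] · [[−1, 0], [1, 1]] = [[32, 0], [−31, 1]].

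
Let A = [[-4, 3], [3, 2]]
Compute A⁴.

[[661, -228], [-228, 205]]

A² = [[25, -6], [-6, 13]]
A³ = [[-118, 63], [63, 8]]
A⁴ = [[661, -228], [-228, 205]]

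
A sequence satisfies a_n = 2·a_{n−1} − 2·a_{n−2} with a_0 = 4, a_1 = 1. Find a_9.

With companion matrix Q = [[2, −2], [1, 0]], [a_n, a_{n−1}]ᵀ = Q·[a_{n−1}, a_{n−2}]ᵀ, so [a_9, a_8]ᵀ = Q⁸·[a_1, a_0]ᵀ.
Q⁸ = [[16, 0], [0, 16]], giving [a_9, a_8]ᵀ = [[16], [64]].

16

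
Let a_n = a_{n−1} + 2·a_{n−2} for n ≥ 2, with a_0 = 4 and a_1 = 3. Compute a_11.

With companion matrix Q = [[1, 2], [1, 0]], [a_n, a_{n−1}]ᵀ = Q·[a_{n−1}, a_{n−2}]ᵀ, so [a_11, a_10]ᵀ = Q¹⁰·[a_1, a_0]ᵀ.
Q¹⁰ = [[683, 682], [341, 342]], giving [a_11, a_10]ᵀ = [[4777], [2391]].

4777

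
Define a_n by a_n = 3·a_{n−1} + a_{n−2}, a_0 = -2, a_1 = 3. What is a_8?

With companion matrix B = [[3, 1], [1, 0]], [a_n, a_{n−1}]ᵀ = B·[a_{n−1}, a_{n−2}]ᵀ, so [a_8, a_7]ᵀ = B⁷·[a_1, a_0]ᵀ.
B⁷ = [[3927, 1189], [1189, 360]], giving [a_8, a_7]ᵀ = [[9403], [2847]].

9403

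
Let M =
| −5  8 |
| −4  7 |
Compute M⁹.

tr M = 2 and det M = −3, so the characteristic polynomial is λ² − (2)λ + (−3) with roots 3 and −1.
Eigenvectors give P = [[1, −2], [1, −1]] with P⁻¹ = [[−1, 2], [−1, 1]], and M = P·diag(3, −1)·P⁻¹.
Then M⁹ = P·diag(19683, −1)·P⁻¹ = [[19683, 2], [19683, 1]] · [[−1, 2], [−1, 1]] = [[−19685, 39368], [−19684, 39367]].

[[−19685, 39368], [−19684, 39367]]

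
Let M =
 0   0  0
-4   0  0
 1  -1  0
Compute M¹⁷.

M is strictly triangular, hence nilpotent: M³ = 0, so M¹⁷ = 0.

[[0, 0, 0], [0, 0, 0], [0, 0, 0]]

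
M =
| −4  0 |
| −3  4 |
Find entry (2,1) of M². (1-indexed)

0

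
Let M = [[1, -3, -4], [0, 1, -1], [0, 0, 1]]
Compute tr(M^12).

3

M = I + N where N = [[0, -3, -4], [0, 0, -1], [0, 0, 0]] is strictly upper-triangular, so N^3 = 0.
(I + N)^12 = I + 12·N + 66·N^2 = [[1, -36, 150], [0, 1, -12], [0, 0, 1]].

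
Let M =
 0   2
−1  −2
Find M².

[[−2, −4], [2, 2]]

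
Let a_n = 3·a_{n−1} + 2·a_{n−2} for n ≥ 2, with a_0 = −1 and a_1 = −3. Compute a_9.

With companion matrix T = [[3, 2], [1, 0]], [a_n, a_{n−1}]ᵀ = T·[a_{n−1}, a_{n−2}]ᵀ, so [a_9, a_8]ᵀ = T⁸·[a_1, a_0]ᵀ.
T⁸ = [[22363, 12558], [6279, 3526]], giving [a_9, a_8]ᵀ = [[−79647], [−22363]].

−79647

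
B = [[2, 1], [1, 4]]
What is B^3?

B^2 = [[5, 6], [6, 17]]
B^3 = [[16, 29], [29, 74]]

[[16, 29], [29, 74]]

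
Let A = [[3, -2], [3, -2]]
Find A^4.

[[3, -2], [3, -2]]

A² = A (a projection; rank 1, trace 1), so A^4 = A.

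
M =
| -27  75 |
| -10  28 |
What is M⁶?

tr M = 1 and det M = -6, so the characteristic polynomial is λ² − (1)λ + (-6) with roots 3 and -2.
Eigenvectors give P = [[-5, 3], [-2, 1]] with P⁻¹ = [[1, -3], [2, -5]], and M = P·diag(3, -2)·P⁻¹.
Then M⁶ = P·diag(729, 64)·P⁻¹ = [[-3645, 192], [-1458, 64]] · [[1, -3], [2, -5]] = [[-3261, 9975], [-1330, 4054]].

[[-3261, 9975], [-1330, 4054]]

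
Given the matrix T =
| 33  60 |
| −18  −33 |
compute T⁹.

[[216513, 393660], [−118098, −216513]]

tr T = 0 and det T = −9, so the characteristic polynomial is λ² − (0)λ + (−9) with roots 3 and −3.
Eigenvectors give P = [[−2, −5], [1, 3]] with P⁻¹ = [[−3, −5], [1, 2]], and T = P·diag(3, −3)·P⁻¹.
Then T⁹ = P·diag(19683, −19683)·P⁻¹ = [[−39366, 98415], [19683, −59049]] · [[−3, −5], [1, 2]] = [[216513, 393660], [−118098, −216513]].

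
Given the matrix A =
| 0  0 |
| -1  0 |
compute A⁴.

A is strictly triangular, hence nilpotent: A² = 0, so A⁴ = 0.

[[0, 0], [0, 0]]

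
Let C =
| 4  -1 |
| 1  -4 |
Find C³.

C² = [[15, 0], [0, 15]]
C³ = [[60, -15], [15, -60]]

[[60, -15], [15, -60]]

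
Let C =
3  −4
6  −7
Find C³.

[[51, −52], [78, −79]]

tr C = −4 and det C = 3, so the characteristic polynomial is λ² − (−4)λ + (3) with roots −1 and −3.
Eigenvectors give P = [[1, −2], [1, −3]] with P⁻¹ = [[3, −2], [1, −1]], and C = P·diag(−1, −3)·P⁻¹.
Then C³ = P·diag(−1, −27)·P⁻¹ = [[−1, 54], [−1, 81]] · [[3, −2], [1, −1]] = [[51, −52], [78, −79]].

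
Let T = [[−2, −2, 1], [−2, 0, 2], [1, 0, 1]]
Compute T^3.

[[−31, −18, 12], [−20, −12, 14], [8, 2, −3]]

T^2 = [[9, 4, −5], [6, 4, 0], [−1, −2, 2]]
T^3 = [[−31, −18, 12], [−20, −12, 14], [8, 2, −3]]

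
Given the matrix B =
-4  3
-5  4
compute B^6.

[[1, 0], [0, 1]]

B² = I (check: tr B = 0 and det B = -1), so B^6 = I since 6 is even.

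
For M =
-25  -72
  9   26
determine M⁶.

[[-503, -1512], [189, 568]]

tr M = 1 and det M = -2, so the characteristic polynomial is λ² − (1)λ + (-2) with roots 2 and -1.
Eigenvectors give P = [[-8, -3], [3, 1]] with P⁻¹ = [[1, 3], [-3, -8]], and M = P·diag(2, -1)·P⁻¹.
Then M⁶ = P·diag(64, 1)·P⁻¹ = [[-512, -3], [192, 1]] · [[1, 3], [-3, -8]] = [[-503, -1512], [189, 568]].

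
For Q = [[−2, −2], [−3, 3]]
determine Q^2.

[[10, −2], [−3, 15]]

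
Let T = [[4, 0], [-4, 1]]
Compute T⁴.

[[256, 0], [-340, 1]]

T² = [[16, 0], [-20, 1]]
T³ = [[64, 0], [-84, 1]]
T⁴ = [[256, 0], [-340, 1]]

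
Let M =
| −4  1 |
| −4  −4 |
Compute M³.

M² = [[12, −8], [32, 12]]
M³ = [[−16, 44], [−176, −16]]

[[−16, 44], [−176, −16]]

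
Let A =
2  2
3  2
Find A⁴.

[[196, 160], [240, 196]]

A² = [[10, 8], [12, 10]]
A³ = [[44, 36], [54, 44]]
A⁴ = [[196, 160], [240, 196]]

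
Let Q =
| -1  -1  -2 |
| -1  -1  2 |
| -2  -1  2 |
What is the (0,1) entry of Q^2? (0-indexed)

4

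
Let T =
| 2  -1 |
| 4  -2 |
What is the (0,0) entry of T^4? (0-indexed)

T^2 = [[0, 0], [0, 0]]
T^3 = [[0, 0], [0, 0]]
T^4 = [[0, 0], [0, 0]]

0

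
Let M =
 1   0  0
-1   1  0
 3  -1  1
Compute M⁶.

M = I + N where N = [[0, 0, 0], [-1, 0, 0], [3, -1, 0]] is strictly lower-triangular, so N³ = 0.
(I + N)⁶ = I + 6·N + 15·N² = [[1, 0, 0], [-6, 1, 0], [33, -6, 1]].

[[1, 0, 0], [-6, 1, 0], [33, -6, 1]]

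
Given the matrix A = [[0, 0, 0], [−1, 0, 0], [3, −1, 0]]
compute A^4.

[[0, 0, 0], [0, 0, 0], [0, 0, 0]]

A is strictly triangular, hence nilpotent: A^3 = 0, so A^4 = 0.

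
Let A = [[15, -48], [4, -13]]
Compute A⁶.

[[2913, -8736], [728, -2183]]

tr A = 2 and det A = -3, so the characteristic polynomial is λ² − (2)λ + (-3) with roots -1 and 3.
Eigenvectors give P = [[3, 4], [1, 1]] with P⁻¹ = [[-1, 4], [1, -3]], and A = P·diag(-1, 3)·P⁻¹.
Then A⁶ = P·diag(1, 729)·P⁻¹ = [[3, 2916], [1, 729]] · [[-1, 4], [1, -3]] = [[2913, -8736], [728, -2183]].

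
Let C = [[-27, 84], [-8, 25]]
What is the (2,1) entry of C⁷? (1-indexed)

tr C = -2 and det C = -3, so the characteristic polynomial is λ² − (-2)λ + (-3) with roots 1 and -3.
Eigenvectors give P = [[3, 7], [1, 2]] with P⁻¹ = [[-2, 7], [1, -3]], and C = P·diag(1, -3)·P⁻¹.
Then C⁷ = P·diag(1, -2187)·P⁻¹ = [[3, -15309], [1, -4374]] · [[-2, 7], [1, -3]] = [[-15315, 45948], [-4376, 13129]].

-4376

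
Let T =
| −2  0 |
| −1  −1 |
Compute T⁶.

[[64, 0], [63, 1]]

tr T = −3 and det T = 2, so the characteristic polynomial is λ² − (−3)λ + (2) with roots −1 and −2.
Eigenvectors give P = [[0, −1], [−1, −1]] with P⁻¹ = [[1, −1], [−1, 0]], and T = P·diag(−1, −2)·P⁻¹.
Then T⁶ = P·diag(1, 64)·P⁻¹ = [[0, −64], [−1, −64]] · [[1, −1], [−1, 0]] = [[64, 0], [63, 1]].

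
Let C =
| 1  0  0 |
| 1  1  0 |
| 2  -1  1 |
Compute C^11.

C = I + N where N = [[0, 0, 0], [1, 0, 0], [2, -1, 0]] is strictly lower-triangular, so N^3 = 0.
(I + N)^11 = I + 11·N + 55·N^2 = [[1, 0, 0], [11, 1, 0], [-33, -11, 1]].

[[1, 0, 0], [11, 1, 0], [-33, -11, 1]]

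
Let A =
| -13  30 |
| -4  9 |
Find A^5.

[[-1453, 3630], [-484, 1209]]

tr A = -4 and det A = 3, so the characteristic polynomial is λ² − (-4)λ + (3) with roots -3 and -1.
Eigenvectors give P = [[-3, 5], [-1, 2]] with P⁻¹ = [[-2, 5], [-1, 3]], and A = P·diag(-3, -1)·P⁻¹.
Then A^5 = P·diag(-243, -1)·P⁻¹ = [[729, -5], [243, -2]] · [[-2, 5], [-1, 3]] = [[-1453, 3630], [-484, 1209]].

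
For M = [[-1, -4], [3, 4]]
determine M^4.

[[13, 84], [-63, -92]]

M^2 = [[-11, -12], [9, 4]]
M^3 = [[-25, -4], [3, -20]]
M^4 = [[13, 84], [-63, -92]]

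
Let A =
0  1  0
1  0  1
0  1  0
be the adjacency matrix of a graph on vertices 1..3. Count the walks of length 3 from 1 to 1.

0

The number of length-3 walks from vertex 1 to vertex 1 is entry (1,1) of A³, where A is the adjacency matrix.
A² = [[1, 0, 1], [0, 2, 0], [1, 0, 1]]
A³ = [[0, 2, 0], [2, 0, 2], [0, 2, 0]]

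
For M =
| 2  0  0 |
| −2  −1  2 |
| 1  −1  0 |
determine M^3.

[[8, 0, 0], [0, 3, −2], [4, 1, 2]]

M^2 = [[4, 0, 0], [0, −1, −2], [4, 1, −2]]
M^3 = [[8, 0, 0], [0, 3, −2], [4, 1, 2]]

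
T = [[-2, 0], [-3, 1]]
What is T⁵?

[[-32, 0], [-33, 1]]

tr T = -1 and det T = -2, so the characteristic polynomial is λ² − (-1)λ + (-2) with roots 1 and -2.
Eigenvectors give P = [[0, -1], [-1, -1]] with P⁻¹ = [[1, -1], [-1, 0]], and T = P·diag(1, -2)·P⁻¹.
Then T⁵ = P·diag(1, -32)·P⁻¹ = [[0, 32], [-1, 32]] · [[1, -1], [-1, 0]] = [[-32, 0], [-33, 1]].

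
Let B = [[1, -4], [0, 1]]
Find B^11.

[[1, -44], [0, 1]]

B = I + N where N = [[0, -4], [0, 0]] is strictly upper-triangular, so N^2 = 0.
(I + N)^11 = I + 11·N = [[1, -44], [0, 1]].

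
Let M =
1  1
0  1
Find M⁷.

[[1, 7], [0, 1]]

M = I + N where N = [[0, 1], [0, 0]] is strictly upper-triangular, so N² = 0.
(I + N)⁷ = I + 7·N = [[1, 7], [0, 1]].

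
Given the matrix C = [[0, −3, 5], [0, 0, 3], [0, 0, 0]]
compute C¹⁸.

C is strictly triangular, hence nilpotent: C³ = 0, so C¹⁸ = 0.

[[0, 0, 0], [0, 0, 0], [0, 0, 0]]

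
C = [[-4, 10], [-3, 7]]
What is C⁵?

tr C = 3 and det C = 2, so the characteristic polynomial is λ² − (3)λ + (2) with roots 1 and 2.
Eigenvectors give P = [[2, -5], [1, -3]] with P⁻¹ = [[3, -5], [1, -2]], and C = P·diag(1, 2)·P⁻¹.
Then C⁵ = P·diag(1, 32)·P⁻¹ = [[2, -160], [1, -96]] · [[3, -5], [1, -2]] = [[-154, 310], [-93, 187]].

[[-154, 310], [-93, 187]]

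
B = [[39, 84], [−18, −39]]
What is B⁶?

tr B = 0 and det B = −9, so the characteristic polynomial is λ² − (0)λ + (−9) with roots −3 and 3.
Eigenvectors give P = [[−2, −7], [1, 3]] with P⁻¹ = [[3, 7], [−1, −2]], and B = P·diag(−3, 3)·P⁻¹.
Then B⁶ = P·diag(729, 729)·P⁻¹ = [[−1458, −5103], [729, 2187]] · [[3, 7], [−1, −2]] = [[729, 0], [0, 729]].

[[729, 0], [0, 729]]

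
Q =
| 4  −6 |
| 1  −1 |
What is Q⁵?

tr Q = 3 and det Q = 2, so the characteristic polynomial is λ² − (3)λ + (2) with roots 2 and 1.
Eigenvectors give P = [[3, 2], [1, 1]] with P⁻¹ = [[1, −2], [−1, 3]], and Q = P·diag(2, 1)·P⁻¹.
Then Q⁵ = P·diag(32, 1)·P⁻¹ = [[96, 2], [32, 1]] · [[1, −2], [−1, 3]] = [[94, −186], [31, −61]].

[[94, −186], [31, −61]]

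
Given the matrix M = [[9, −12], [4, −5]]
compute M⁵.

tr M = 4 and det M = 3, so the characteristic polynomial is λ² − (4)λ + (3) with roots 3 and 1.
Eigenvectors give P = [[2, −3], [1, −2]] with P⁻¹ = [[2, −3], [1, −2]], and M = P·diag(3, 1)·P⁻¹.
Then M⁵ = P·diag(243, 1)·P⁻¹ = [[486, −3], [243, −2]] · [[2, −3], [1, −2]] = [[969, −1452], [484, −725]].

[[969, −1452], [484, −725]]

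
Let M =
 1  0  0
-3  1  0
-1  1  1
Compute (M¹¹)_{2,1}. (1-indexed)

-33

M = I + N where N = [[0, 0, 0], [-3, 0, 0], [-1, 1, 0]] is strictly lower-triangular, so N³ = 0.
(I + N)¹¹ = I + 11·N + 55·N² = [[1, 0, 0], [-33, 1, 0], [-176, 11, 1]].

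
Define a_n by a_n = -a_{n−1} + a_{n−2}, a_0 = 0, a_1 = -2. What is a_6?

With companion matrix B = [[-1, 1], [1, 0]], [a_n, a_{n−1}]ᵀ = B·[a_{n−1}, a_{n−2}]ᵀ, so [a_6, a_5]ᵀ = B⁵·[a_1, a_0]ᵀ.
B⁵ = [[-8, 5], [5, -3]], giving [a_6, a_5]ᵀ = [[16], [-10]].

16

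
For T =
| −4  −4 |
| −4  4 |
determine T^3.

[[−128, −128], [−128, 128]]

T^2 = [[32, 0], [0, 32]]
T^3 = [[−128, −128], [−128, 128]]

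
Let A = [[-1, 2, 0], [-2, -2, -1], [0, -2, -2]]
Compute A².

[[-3, -6, -2], [6, 2, 4], [4, 8, 6]]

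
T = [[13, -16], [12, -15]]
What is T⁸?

[[-19679, 26240], [-19680, 26241]]

tr T = -2 and det T = -3, so the characteristic polynomial is λ² − (-2)λ + (-3) with roots 1 and -3.
Eigenvectors give P = [[-4, -1], [-3, -1]] with P⁻¹ = [[-1, 1], [3, -4]], and T = P·diag(1, -3)·P⁻¹.
Then T⁸ = P·diag(1, 6561)·P⁻¹ = [[-4, -6561], [-3, -6561]] · [[-1, 1], [3, -4]] = [[-19679, 26240], [-19680, 26241]].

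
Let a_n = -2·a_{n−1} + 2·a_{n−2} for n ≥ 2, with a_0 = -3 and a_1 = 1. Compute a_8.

-2864

With companion matrix C = [[-2, 2], [1, 0]], [a_n, a_{n−1}]ᵀ = C·[a_{n−1}, a_{n−2}]ᵀ, so [a_8, a_7]ᵀ = C⁷·[a_1, a_0]ᵀ.
C⁷ = [[-896, 656], [328, -240]], giving [a_8, a_7]ᵀ = [[-2864], [1048]].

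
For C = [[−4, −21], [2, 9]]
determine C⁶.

tr C = 5 and det C = 6, so the characteristic polynomial is λ² − (5)λ + (6) with roots 3 and 2.
Eigenvectors give P = [[−3, 7], [1, −2]] with P⁻¹ = [[2, 7], [1, 3]], and C = P·diag(3, 2)·P⁻¹.
Then C⁶ = P·diag(729, 64)·P⁻¹ = [[−2187, 448], [729, −128]] · [[2, 7], [1, 3]] = [[−3926, −13965], [1330, 4719]].

[[−3926, −13965], [1330, 4719]]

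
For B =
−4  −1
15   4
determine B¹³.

[[−4, −1], [15, 4]]

B² = I (check: tr B = 0 and det B = −1), so B¹³ = B since 13 is odd.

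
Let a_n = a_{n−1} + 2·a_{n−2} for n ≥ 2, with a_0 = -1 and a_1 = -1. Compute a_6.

With companion matrix T = [[1, 2], [1, 0]], [a_n, a_{n−1}]ᵀ = T·[a_{n−1}, a_{n−2}]ᵀ, so [a_6, a_5]ᵀ = T^5·[a_1, a_0]ᵀ.
T^5 = [[21, 22], [11, 10]], giving [a_6, a_5]ᵀ = [[-43], [-21]].

-43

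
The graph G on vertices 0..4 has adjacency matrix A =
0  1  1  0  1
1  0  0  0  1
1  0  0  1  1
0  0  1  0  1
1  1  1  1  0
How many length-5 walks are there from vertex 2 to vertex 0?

52

The number of length-5 walks from vertex 2 to vertex 0 is entry (2,0) of A^5, where A is the adjacency matrix.
A^2 = [[3, 1, 1, 2, 2], [1, 2, 2, 1, 1], [1, 2, 3, 1, 2], [2, 1, 1, 2, 1], [2, 1, 2, 1, 4]]
A^3 = [[4, 5, 7, 3, 7], [5, 2, 3, 3, 6], [7, 3, 4, 5, 7], [3, 3, 5, 2, 6], [7, 6, 7, 6, 6]]
A^4 = [[19, 11, 14, 14, 19], [11, 11, 14, 9, 13], [14, 14, 19, 11, 19], [14, 9, 11, 11, 13], [19, 13, 19, 13, 26]]
A^5 = [[44, 38, 52, 33, 58], [38, 24, 33, 27, 45], [52, 33, 44, 38, 58], [33, 27, 38, 24, 45], [58, 45, 58, 45, 64]]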